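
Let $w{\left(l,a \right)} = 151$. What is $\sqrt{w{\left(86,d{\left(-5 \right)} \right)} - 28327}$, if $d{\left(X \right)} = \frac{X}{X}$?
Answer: $4 i \sqrt{1761} \approx 167.86 i$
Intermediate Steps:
$d{\left(X \right)} = 1$
$\sqrt{w{\left(86,d{\left(-5 \right)} \right)} - 28327} = \sqrt{151 - 28327} = \sqrt{-28176} = 4 i \sqrt{1761}$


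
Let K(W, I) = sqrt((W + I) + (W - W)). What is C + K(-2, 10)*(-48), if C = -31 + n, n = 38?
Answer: 7 - 96*sqrt(2) ≈ -128.76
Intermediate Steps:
K(W, I) = sqrt(I + W) (K(W, I) = sqrt((I + W) + 0) = sqrt(I + W))
C = 7 (C = -31 + 38 = 7)
C + K(-2, 10)*(-48) = 7 + sqrt(10 - 2)*(-48) = 7 + sqrt(8)*(-48) = 7 + (2*sqrt(2))*(-48) = 7 - 96*sqrt(2)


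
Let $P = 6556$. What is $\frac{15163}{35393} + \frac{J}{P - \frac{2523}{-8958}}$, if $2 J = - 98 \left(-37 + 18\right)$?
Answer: $\frac{395238251929}{692890778401} \approx 0.57042$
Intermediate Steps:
$J = 931$ ($J = \frac{\left(-98\right) \left(-37 + 18\right)}{2} = \frac{\left(-98\right) \left(-19\right)}{2} = \frac{1}{2} \cdot 1862 = 931$)
$\frac{15163}{35393} + \frac{J}{P - \frac{2523}{-8958}} = \frac{15163}{35393} + \frac{931}{6556 - \frac{2523}{-8958}} = 15163 \cdot \frac{1}{35393} + \frac{931}{6556 - - \frac{841}{2986}} = \frac{15163}{35393} + \frac{931}{6556 + \frac{841}{2986}} = \frac{15163}{35393} + \frac{931}{\frac{19577057}{2986}} = \frac{15163}{35393} + 931 \cdot \frac{2986}{19577057} = \frac{15163}{35393} + \frac{2779966}{19577057} = \frac{395238251929}{692890778401}$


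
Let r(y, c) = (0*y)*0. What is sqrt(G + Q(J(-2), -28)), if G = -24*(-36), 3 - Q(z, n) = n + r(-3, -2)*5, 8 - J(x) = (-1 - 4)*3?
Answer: sqrt(895) ≈ 29.917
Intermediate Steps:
J(x) = 23 (J(x) = 8 - (-1 - 4)*3 = 8 - (-5)*3 = 8 - 1*(-15) = 8 + 15 = 23)
r(y, c) = 0 (r(y, c) = 0*0 = 0)
Q(z, n) = 3 - n (Q(z, n) = 3 - (n + 0*5) = 3 - (n + 0) = 3 - n)
G = 864
sqrt(G + Q(J(-2), -28)) = sqrt(864 + (3 - 1*(-28))) = sqrt(864 + (3 + 28)) = sqrt(864 + 31) = sqrt(895)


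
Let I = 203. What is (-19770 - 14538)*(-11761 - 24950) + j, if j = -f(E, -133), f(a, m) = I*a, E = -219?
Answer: 1259525445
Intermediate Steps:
f(a, m) = 203*a
j = 44457 (j = -203*(-219) = -1*(-44457) = 44457)
(-19770 - 14538)*(-11761 - 24950) + j = (-19770 - 14538)*(-11761 - 24950) + 44457 = -34308*(-36711) + 44457 = 1259480988 + 44457 = 1259525445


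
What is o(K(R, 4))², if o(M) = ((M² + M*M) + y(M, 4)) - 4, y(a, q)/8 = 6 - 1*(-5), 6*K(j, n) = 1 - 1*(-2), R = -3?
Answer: 28561/4 ≈ 7140.3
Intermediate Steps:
K(j, n) = ½ (K(j, n) = (1 - 1*(-2))/6 = (1 + 2)/6 = (⅙)*3 = ½)
y(a, q) = 88 (y(a, q) = 8*(6 - 1*(-5)) = 8*(6 + 5) = 8*11 = 88)
o(M) = 84 + 2*M² (o(M) = ((M² + M*M) + 88) - 4 = ((M² + M²) + 88) - 4 = (2*M² + 88) - 4 = (88 + 2*M²) - 4 = 84 + 2*M²)
o(K(R, 4))² = (84 + 2*(½)²)² = (84 + 2*(¼))² = (84 + ½)² = (169/2)² = 28561/4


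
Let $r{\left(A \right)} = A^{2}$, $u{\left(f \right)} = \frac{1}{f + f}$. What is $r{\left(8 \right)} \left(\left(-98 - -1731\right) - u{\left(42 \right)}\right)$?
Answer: $\frac{2194736}{21} \approx 1.0451 \cdot 10^{5}$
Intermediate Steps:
$u{\left(f \right)} = \frac{1}{2 f}$
$r{\left(8 \right)} \left(\left(-98 - -1731\right) - u{\left(42 \right)}\right) = 8^{2} \left(\left(-98 - -1731\right) - \frac{1}{2 \cdot 42}\right) = 64 \left(\left(-98 + 1731\right) - \frac{1}{2} \cdot \frac{1}{42}\right) = 64 \left(1633 - \frac{1}{84}\right) = 64 \cdot \frac{137171}{84} = \frac{2194736}{21}$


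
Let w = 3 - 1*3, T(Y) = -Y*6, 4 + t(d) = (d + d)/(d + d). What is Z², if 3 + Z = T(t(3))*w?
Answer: 9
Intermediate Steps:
t(d) = -3 (t(d) = -4 + (d + d)/(d + d) = -4 + (2*d)/((2*d)) = -4 + (2*d)*(1/(2*d)) = -4 + 1 = -3)
T(Y) = -6*Y
w = 0 (w = 3 - 3 = 0)
Z = -3 (Z = -3 - 6*(-3)*0 = -3 + 18*0 = -3 + 0 = -3)
Z² = (-3)² = 9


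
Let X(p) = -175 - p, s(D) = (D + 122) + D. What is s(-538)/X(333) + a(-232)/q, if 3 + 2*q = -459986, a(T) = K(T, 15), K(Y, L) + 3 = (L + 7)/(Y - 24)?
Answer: 7021322261/3738790592 ≈ 1.8780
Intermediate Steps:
s(D) = 122 + 2*D (s(D) = (122 + D) + D = 122 + 2*D)
K(Y, L) = -3 + (7 + L)/(-24 + Y) (K(Y, L) = -3 + (L + 7)/(Y - 24) = -3 + (7 + L)/(-24 + Y))
a(T) = (94 - 3*T)/(-24 + T) (a(T) = (79 + 15 - 3*T)/(-24 + T) = (94 - 3*T)/(-24 + T))
q = -459989/2 (q = -3/2 + (½)*(-459986) = -3/2 - 229993 = -459989/2 ≈ -2.2999e+5)
s(-538)/X(333) + a(-232)/q = (122 + 2*(-538))/(-175 - 1*333) + ((94 - 3*(-232))/(-24 - 232))/(-459989/2) = (122 - 1076)/(-175 - 333) + ((94 + 696)/(-256))*(-2/459989) = -954/(-508) - 1/256*790*(-2/459989) = -954*(-1/508) - 395/128*(-2/459989) = 477/254 + 395/29439296 = 7021322261/3738790592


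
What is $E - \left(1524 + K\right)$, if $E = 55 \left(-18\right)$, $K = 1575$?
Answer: $-4089$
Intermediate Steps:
$E = -990$
$E - \left(1524 + K\right) = -990 - 3099 = -4089$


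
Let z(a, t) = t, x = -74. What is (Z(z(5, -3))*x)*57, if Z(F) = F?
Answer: 12654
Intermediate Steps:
(Z(z(5, -3))*x)*57 = -3*(-74)*57 = 222*57 = 12654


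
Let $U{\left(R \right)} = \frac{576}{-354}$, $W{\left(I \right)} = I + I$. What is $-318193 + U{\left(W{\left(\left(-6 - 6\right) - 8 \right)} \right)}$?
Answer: $- \frac{18773483}{59} \approx -3.1819 \cdot 10^{5}$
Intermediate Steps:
$W{\left(I \right)} = 2 I$
$U{\left(R \right)} = - \frac{96}{59}$ ($U{\left(R \right)} = 576 \left(- \frac{1}{354}\right) = - \frac{96}{59}$)
$-318193 + U{\left(W{\left(\left(-6 - 6\right) - 8 \right)} \right)} = -318193 - \frac{96}{59} = - \frac{18773483}{59}$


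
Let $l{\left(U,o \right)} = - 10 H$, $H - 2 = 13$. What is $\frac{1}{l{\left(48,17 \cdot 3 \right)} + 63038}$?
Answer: $\frac{1}{62888} \approx 1.5901 \cdot 10^{-5}$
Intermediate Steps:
$H = 15$ ($H = 2 + 13 = 15$)
$l{\left(U,o \right)} = -150$ ($l{\left(U,o \right)} = \left(-10\right) 15 = -150$)
$\frac{1}{l{\left(48,17 \cdot 3 \right)} + 63038} = \frac{1}{-150 + 63038} = \frac{1}{62888}$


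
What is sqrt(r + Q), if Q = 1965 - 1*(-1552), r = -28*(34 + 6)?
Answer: sqrt(2397) ≈ 48.959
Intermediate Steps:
r = -1120 (r = -28*40 = -1120)
Q = 3517 (Q = 1965 + 1552 = 3517)
sqrt(r + Q) = sqrt(-1120 + 3517) = sqrt(2397)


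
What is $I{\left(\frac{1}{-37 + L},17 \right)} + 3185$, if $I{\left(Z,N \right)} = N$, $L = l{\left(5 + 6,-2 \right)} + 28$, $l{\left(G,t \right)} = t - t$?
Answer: $3202$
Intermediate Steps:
$l{\left(G,t \right)} = 0$
$L = 28$ ($L = 0 + 28 = 28$)
$I{\left(\frac{1}{-37 + L},17 \right)} + 3185 = 17 + 3185 = 3202$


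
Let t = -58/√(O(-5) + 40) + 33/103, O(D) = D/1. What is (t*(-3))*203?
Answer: -20097/103 + 5046*√35/5 ≈ 5775.4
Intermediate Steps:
O(D) = D (O(D) = D*1 = D)
t = 33/103 - 58*√35/35 (t = -58/√(-5 + 40) + 33/103 = -58*√35/35 + 33*(1/103) = -58*√35/35 + 33/103 = 33/103 - 58*√35/35 ≈ -9.4834)
(t*(-3))*203 = ((33/103 - 58*√35/35)*(-3))*203 = (-99/103 + 174*√35/35)*203 = -20097/103 + 5046*√35/5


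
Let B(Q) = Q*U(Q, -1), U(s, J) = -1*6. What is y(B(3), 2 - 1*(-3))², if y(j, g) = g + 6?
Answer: 121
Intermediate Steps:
U(s, J) = -6
B(Q) = -6*Q (B(Q) = Q*(-6) = -6*Q)
y(j, g) = 6 + g
y(B(3), 2 - 1*(-3))² = (6 + (2 - 1*(-3)))² = (6 + (2 + 3))² = (6 + 5)² = 11² = 121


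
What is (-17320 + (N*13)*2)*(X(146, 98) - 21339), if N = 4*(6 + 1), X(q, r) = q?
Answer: 351634256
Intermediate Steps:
N = 28 (N = 4*7 = 28)
(-17320 + (N*13)*2)*(X(146, 98) - 21339) = (-17320 + (28*13)*2)*(146 - 21339) = (-17320 + 364*2)*(-21193) = (-17320 + 728)*(-21193) = -16592*(-21193) = 351634256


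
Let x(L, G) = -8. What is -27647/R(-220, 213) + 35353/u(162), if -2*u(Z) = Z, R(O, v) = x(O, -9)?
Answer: 1956583/648 ≈ 3019.4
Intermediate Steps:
R(O, v) = -8
u(Z) = -Z/2
-27647/R(-220, 213) + 35353/u(162) = -27647/(-8) + 35353/((-1/2*162)) = -27647*(-1/8) + 35353/(-81) = 27647/8 + 35353*(-1/81) = 27647/8 - 35353/81 = 1956583/648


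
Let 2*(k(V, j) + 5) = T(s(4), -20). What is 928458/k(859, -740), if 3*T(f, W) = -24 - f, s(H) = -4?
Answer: -2785374/25 ≈ -1.1142e+5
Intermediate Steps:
T(f, W) = -8 - f/3 (T(f, W) = (-24 - f)/3 = -8 - f/3)
k(V, j) = -25/3 (k(V, j) = -5 + (-8 - ⅓*(-4))/2 = -5 + (-8 + 4/3)/2 = -5 + (½)*(-20/3) = -5 - 10/3 = -25/3)
928458/k(859, -740) = 928458/(-25/3) = 928458*(-3/25) = -2785374/25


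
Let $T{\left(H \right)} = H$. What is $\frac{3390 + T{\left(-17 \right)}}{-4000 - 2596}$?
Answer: $- \frac{3373}{6596} \approx -0.51137$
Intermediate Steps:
$\frac{3390 + T{\left(-17 \right)}}{-4000 - 2596} = \frac{3390 - 17}{-4000 - 2596} = \frac{3373}{-6596} = 3373 \left(- \frac{1}{6596}\right) = - \frac{3373}{6596}$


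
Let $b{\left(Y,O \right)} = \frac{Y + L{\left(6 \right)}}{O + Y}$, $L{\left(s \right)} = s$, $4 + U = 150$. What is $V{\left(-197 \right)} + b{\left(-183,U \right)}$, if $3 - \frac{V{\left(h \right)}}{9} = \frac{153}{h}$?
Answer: $\frac{282621}{7289} \approx 38.774$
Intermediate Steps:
$V{\left(h \right)} = 27 - \frac{1377}{h}$ ($V{\left(h \right)} = 27 - 9 \frac{153}{h} = 27 - \frac{1377}{h}$)
$U = 146$ ($U = -4 + 150 = 146$)
$b{\left(Y,O \right)} = \frac{6 + Y}{O + Y}$ ($b{\left(Y,O \right)} = \frac{Y + 6}{O + Y} = \frac{6 + Y}{O + Y}$)
$V{\left(-197 \right)} + b{\left(-183,U \right)} = \left(27 - \frac{1377}{-197}\right) + \frac{6 - 183}{146 - 183} = \left(27 - - \frac{1377}{197}\right) + \frac{1}{-37} \left(-177\right) = \left(27 + \frac{1377}{197}\right) - - \frac{177}{37} = \frac{6696}{197} + \frac{177}{37} = \frac{282621}{7289}$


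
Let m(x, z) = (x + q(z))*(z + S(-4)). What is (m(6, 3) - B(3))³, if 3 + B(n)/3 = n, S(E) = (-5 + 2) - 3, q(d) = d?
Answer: -19683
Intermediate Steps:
S(E) = -6 (S(E) = -3 - 3 = -6)
m(x, z) = (-6 + z)*(x + z) (m(x, z) = (x + z)*(z - 6) = (x + z)*(-6 + z) = (-6 + z)*(x + z))
B(n) = -9 + 3*n
(m(6, 3) - B(3))³ = ((3² - 6*6 - 6*3 + 6*3) - (-9 + 3*3))³ = ((9 - 36 - 18 + 18) - (-9 + 9))³ = (-27 - 1*0)³ = (-27 + 0)³ = (-27)³ = -19683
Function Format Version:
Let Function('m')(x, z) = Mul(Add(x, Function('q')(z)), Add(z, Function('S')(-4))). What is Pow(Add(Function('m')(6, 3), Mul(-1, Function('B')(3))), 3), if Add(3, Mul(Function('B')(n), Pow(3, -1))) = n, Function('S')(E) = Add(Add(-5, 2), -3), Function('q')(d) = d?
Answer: -19683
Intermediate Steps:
Function('S')(E) = -6 (Function('S')(E) = Add(-3, -3) = -6)
Function('m')(x, z) = Mul(Add(-6, z), Add(x, z)) (Function('m')(x, z) = Mul(Add(x, z), Add(z, -6)) = Mul(Add(x, z), Add(-6, z)) = Mul(Add(-6, z), Add(x, z)))
Function('B')(n) = Add(-9, Mul(3, n))
Pow(Add(Function('m')(6, 3), Mul(-1, Function('B')(3))), 3) = Pow(Add(Add(Pow(3, 2), Mul(-6, 6), Mul(-6, 3), Mul(6, 3)), Mul(-1, Add(-9, Mul(3, 3)))), 3) = Pow(Add(Add(9, -36, -18, 18), Mul(-1, Add(-9, 9))), 3) = Pow(Add(-27, Mul(-1, 0)), 3) = Pow(Add(-27, 0), 3) = Pow(-27, 3) = -19683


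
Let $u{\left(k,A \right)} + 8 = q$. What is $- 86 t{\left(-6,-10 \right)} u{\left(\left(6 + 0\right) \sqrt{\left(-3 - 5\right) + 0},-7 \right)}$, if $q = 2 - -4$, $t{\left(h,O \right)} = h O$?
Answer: $10320$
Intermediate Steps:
$t{\left(h,O \right)} = O h$
$q = 6$ ($q = 2 + 4 = 6$)
$u{\left(k,A \right)} = -2$ ($u{\left(k,A \right)} = -8 + 6 = -2$)
$- 86 t{\left(-6,-10 \right)} u{\left(\left(6 + 0\right) \sqrt{\left(-3 - 5\right) + 0},-7 \right)} = - 86 \left(\left(-10\right) \left(-6\right)\right) \left(-2\right) = \left(-86\right) 60 \left(-2\right) = \left(-5160\right) \left(-2\right) = 10320$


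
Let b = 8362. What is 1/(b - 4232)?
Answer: 1/4130 ≈ 0.00024213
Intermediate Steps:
1/(b - 4232) = 1/(8362 - 4232) = 1/4130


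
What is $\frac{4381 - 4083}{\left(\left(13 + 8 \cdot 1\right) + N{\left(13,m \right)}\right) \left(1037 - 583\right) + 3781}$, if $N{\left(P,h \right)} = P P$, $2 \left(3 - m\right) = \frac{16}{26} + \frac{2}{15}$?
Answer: $\frac{298}{90041} \approx 0.0033096$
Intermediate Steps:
$m = \frac{512}{195}$ ($m = 3 - \frac{\frac{16}{26} + \frac{2}{15}}{2} = 3 - \frac{16 \cdot \frac{1}{26} + 2 \cdot \frac{1}{15}}{2} = 3 - \frac{\frac{8}{13} + \frac{2}{15}}{2} = 3 - \frac{73}{195} = \frac{512}{195} \approx 2.6256$)
$N{\left(P,h \right)} = P^{2}$
$\frac{4381 - 4083}{\left(\left(13 + 8 \cdot 1\right) + N{\left(13,m \right)}\right) \left(1037 - 583\right) + 3781} = \frac{4381 - 4083}{\left(\left(13 + 8 \cdot 1\right) + 13^{2}\right) \left(1037 - 583\right) + 3781} = \frac{298}{\left(\left(13 + 8\right) + 169\right) 454 + 3781} = \frac{298}{\left(21 + 169\right) 454 + 3781} = \frac{298}{190 \cdot 454 + 3781} = \frac{298}{86260 + 3781} = \frac{298}{90041}$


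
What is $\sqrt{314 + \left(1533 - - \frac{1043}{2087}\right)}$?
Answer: $\frac{2 \sqrt{2011728171}}{2087} \approx 42.983$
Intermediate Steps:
$\sqrt{314 + \left(1533 - - \frac{1043}{2087}\right)} = \sqrt{314 + \left(1533 + \frac{1043}{2087}\right)} = \sqrt{314 + \frac{3200414}{2087}} = \sqrt{\frac{3855732}{2087}} = \frac{2 \sqrt{2011728171}}{2087}$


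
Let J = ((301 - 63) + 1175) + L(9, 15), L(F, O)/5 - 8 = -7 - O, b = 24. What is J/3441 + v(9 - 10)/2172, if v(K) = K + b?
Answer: 998713/2491284 ≈ 0.40088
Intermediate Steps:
L(F, O) = 5 - 5*O (L(F, O) = 40 + 5*(-7 - O) = 40 + (-35 - 5*O) = 5 - 5*O)
v(K) = 24 + K (v(K) = K + 24 = 24 + K)
J = 1343 (J = ((301 - 63) + 1175) + (5 - 5*15) = (238 + 1175) + (5 - 75) = 1413 - 70 = 1343)
J/3441 + v(9 - 10)/2172 = 1343/3441 + (24 + (9 - 10))/2172 = 1343*(1/3441) + (24 - 1)*(1/2172) = 1343/3441 + 23*(1/2172) = 1343/3441 + 23/2172 = 998713/2491284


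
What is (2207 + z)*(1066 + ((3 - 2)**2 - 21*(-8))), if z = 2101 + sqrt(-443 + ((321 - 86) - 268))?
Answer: 5320380 + 2470*I*sqrt(119) ≈ 5.3204e+6 + 26945.0*I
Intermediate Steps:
z = 2101 + 2*I*sqrt(119) (z = 2101 + sqrt(-443 + (235 - 268)) = 2101 + sqrt(-443 - 33) = 2101 + sqrt(-476) = 2101 + 2*I*sqrt(119) ≈ 2101.0 + 21.817*I)
(2207 + z)*(1066 + ((3 - 2)**2 - 21*(-8))) = (2207 + (2101 + 2*I*sqrt(119)))*(1066 + ((3 - 2)**2 - 21*(-8))) = (4308 + 2*I*sqrt(119))*(1066 + (1**2 + 168)) = (4308 + 2*I*sqrt(119))*(1066 + (1 + 168)) = (4308 + 2*I*sqrt(119))*(1066 + 169) = (4308 + 2*I*sqrt(119))*1235 = 5320380 + 2470*I*sqrt(119)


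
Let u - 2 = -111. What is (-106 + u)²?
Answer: 46225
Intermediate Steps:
u = -109 (u = 2 - 111 = -109)
(-106 + u)² = (-106 - 109)² = (-215)² = 46225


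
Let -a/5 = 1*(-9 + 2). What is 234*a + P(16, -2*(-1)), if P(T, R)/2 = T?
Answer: 8222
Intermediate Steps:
P(T, R) = 2*T
a = 35 (a = -5*(-9 + 2) = -5*(-7) = 35)
234*a + P(16, -2*(-1)) = 234*35 + 2*16 = 8190 + 32 = 8222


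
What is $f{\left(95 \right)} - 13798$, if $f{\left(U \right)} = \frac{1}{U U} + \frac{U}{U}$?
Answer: $- \frac{124517924}{9025} \approx -13797.0$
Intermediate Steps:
$f{\left(U \right)} = 1 + \frac{1}{U^{2}}$ ($f{\left(U \right)} = \frac{1}{U^{2}} + 1 = 1 + \frac{1}{U^{2}}$)
$f{\left(95 \right)} - 13798 = \left(1 + \frac{1}{9025}\right) - 13798 = \frac{9026}{9025} - 13798 = - \frac{124517924}{9025}$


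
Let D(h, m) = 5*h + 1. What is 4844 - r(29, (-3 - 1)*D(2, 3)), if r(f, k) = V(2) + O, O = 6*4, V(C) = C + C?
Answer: 4816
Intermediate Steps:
V(C) = 2*C
D(h, m) = 1 + 5*h
O = 24
r(f, k) = 28 (r(f, k) = 2*2 + 24 = 4 + 24 = 28)
4844 - r(29, (-3 - 1)*D(2, 3)) = 4844 - 1*28 = 4844 - 28 = 4816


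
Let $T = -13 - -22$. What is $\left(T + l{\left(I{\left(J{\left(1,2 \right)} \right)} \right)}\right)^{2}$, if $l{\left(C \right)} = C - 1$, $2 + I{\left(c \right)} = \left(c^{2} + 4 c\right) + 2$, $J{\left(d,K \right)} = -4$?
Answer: $64$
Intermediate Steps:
$I{\left(c \right)} = c^{2} + 4 c$ ($I{\left(c \right)} = -2 + \left(\left(c^{2} + 4 c\right) + 2\right) = -2 + \left(2 + c^{2} + 4 c\right) = c^{2} + 4 c$)
$T = 9$ ($T = -13 + 22 = 9$)
$l{\left(C \right)} = -1 + C$
$\left(T + l{\left(I{\left(J{\left(1,2 \right)} \right)} \right)}\right)^{2} = \left(9 - \left(1 + 4 \left(4 - 4\right)\right)\right)^{2} = \left(9 - 1\right)^{2} = 8^{2} = 64$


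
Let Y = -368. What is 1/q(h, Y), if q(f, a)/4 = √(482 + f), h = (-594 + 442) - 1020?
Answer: -I*√690/2760 ≈ -0.0095173*I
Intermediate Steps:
h = -1172 (h = -152 - 1020 = -1172)
q(f, a) = 4*√(482 + f)
1/q(h, Y) = 1/(4*√(482 - 1172)) = 1/(4*√(-690)) = 1/(4*(I*√690)) = 1/(4*I*√690) = -I*√690/2760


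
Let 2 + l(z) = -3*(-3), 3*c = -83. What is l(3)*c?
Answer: -581/3 ≈ -193.67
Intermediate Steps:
c = -83/3 (c = (⅓)*(-83) = -83/3 ≈ -27.667)
l(z) = 7 (l(z) = -2 - 3*(-3) = -2 + 9 = 7)
l(3)*c = 7*(-83/3) = -581/3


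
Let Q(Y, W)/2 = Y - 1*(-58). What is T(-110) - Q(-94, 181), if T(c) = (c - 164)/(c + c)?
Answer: 8057/110 ≈ 73.245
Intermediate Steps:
Q(Y, W) = 116 + 2*Y (Q(Y, W) = 2*(Y - 1*(-58)) = 2*(Y + 58) = 2*(58 + Y) = 116 + 2*Y)
T(c) = (-164 + c)/(2*c) (T(c) = (-164 + c)/((2*c)) = (-164 + c)*(1/(2*c)) = (-164 + c)/(2*c))
T(-110) - Q(-94, 181) = (½)*(-164 - 110)/(-110) - (116 + 2*(-94)) = (½)*(-1/110)*(-274) - (116 - 188) = 137/110 - 1*(-72) = 137/110 + 72 = 8057/110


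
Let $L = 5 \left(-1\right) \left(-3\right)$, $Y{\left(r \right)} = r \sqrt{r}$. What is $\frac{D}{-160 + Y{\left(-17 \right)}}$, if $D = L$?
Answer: $- \frac{800}{10171} + \frac{85 i \sqrt{17}}{10171} \approx -0.078655 + 0.034457 i$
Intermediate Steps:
$Y{\left(r \right)} = r^{\frac{3}{2}}$
$L = 15$ ($L = \left(-5\right) \left(-3\right) = 15$)
$D = 15$
$\frac{D}{-160 + Y{\left(-17 \right)}} = \frac{15}{-160 + \left(-17\right)^{\frac{3}{2}}} = \frac{15}{-160 - 17 i \sqrt{17}}$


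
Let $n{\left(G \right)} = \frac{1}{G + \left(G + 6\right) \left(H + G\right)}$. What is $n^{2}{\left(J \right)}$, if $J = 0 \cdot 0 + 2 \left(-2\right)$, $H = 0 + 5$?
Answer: $\frac{1}{4} \approx 0.25$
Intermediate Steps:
$H = 5$
$J = -4$ ($J = 0 - 4 = -4$)
$n{\left(G \right)} = \frac{1}{G + \left(5 + G\right) \left(6 + G\right)}$ ($n{\left(G \right)} = \frac{1}{G + \left(G + 6\right) \left(5 + G\right)} = \frac{1}{G + \left(6 + G\right) \left(5 + G\right)} = \frac{1}{G + \left(5 + G\right) \left(6 + G\right)}$)
$n^{2}{\left(J \right)} = \left(\frac{1}{30 + \left(-4\right)^{2} + 12 \left(-4\right)}\right)^{2} = \left(\frac{1}{30 + 16 - 48}\right)^{2} = \left(\frac{1}{-2}\right)^{2} = \left(- \frac{1}{2}\right)^{2} = \frac{1}{4}$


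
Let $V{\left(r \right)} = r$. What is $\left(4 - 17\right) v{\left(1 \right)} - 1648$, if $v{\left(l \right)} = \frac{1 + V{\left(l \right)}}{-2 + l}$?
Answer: $-1622$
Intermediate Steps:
$v{\left(l \right)} = \frac{1 + l}{-2 + l}$
$\left(4 - 17\right) v{\left(1 \right)} - 1648 = \left(4 - 17\right) \frac{1 + 1}{-2 + 1} - 1648 = - 13 \frac{1}{-1} \cdot 2 - 1648 = - 13 \left(\left(-1\right) 2\right) - 1648 = \left(-13\right) \left(-2\right) - 1648 = 26 - 1648 = -1622$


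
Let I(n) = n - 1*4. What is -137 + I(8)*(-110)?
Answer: -577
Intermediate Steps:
I(n) = -4 + n (I(n) = n - 4 = -4 + n)
-137 + I(8)*(-110) = -137 + (-4 + 8)*(-110) = -137 + 4*(-110) = -137 - 440 = -577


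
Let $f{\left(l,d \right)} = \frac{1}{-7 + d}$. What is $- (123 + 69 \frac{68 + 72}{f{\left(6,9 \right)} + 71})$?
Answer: $- \frac{36909}{143} \approx -258.1$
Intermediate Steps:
$- (123 + 69 \frac{68 + 72}{f{\left(6,9 \right)} + 71}) = - (123 + 69 \frac{68 + 72}{\frac{1}{-7 + 9} + 71}) = - (123 + 69 \frac{140}{\frac{1}{2} + 71}) = - (123 + 69 \frac{140}{\frac{143}{2}}) = - (123 + 69 \cdot 140 \cdot \frac{2}{143}) = - (123 + 69 \cdot \frac{280}{143}) = - (123 + \frac{19320}{143}) = \left(-1\right) \frac{36909}{143} = - \frac{36909}{143}$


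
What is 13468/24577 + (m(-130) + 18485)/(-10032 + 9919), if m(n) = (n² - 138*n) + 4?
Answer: -187020707/396743 ≈ -471.39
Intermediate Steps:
m(n) = 4 + n² - 138*n
13468/24577 + (m(-130) + 18485)/(-10032 + 9919) = 13468/24577 + ((4 + (-130)² - 138*(-130)) + 18485)/(-10032 + 9919) = 13468*(1/24577) + ((4 + 16900 + 17940) + 18485)/(-113) = 1924/3511 + (34844 + 18485)*(-1/113) = 1924/3511 + 53329*(-1/113) = 1924/3511 - 53329/113 = -187020707/396743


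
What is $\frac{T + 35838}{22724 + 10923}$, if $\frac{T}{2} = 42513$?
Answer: $\frac{120864}{33647} \approx 3.5921$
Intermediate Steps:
$T = 85026$ ($T = 2 \cdot 42513 = 85026$)
$\frac{T + 35838}{22724 + 10923} = \frac{85026 + 35838}{22724 + 10923} = \frac{120864}{33647}$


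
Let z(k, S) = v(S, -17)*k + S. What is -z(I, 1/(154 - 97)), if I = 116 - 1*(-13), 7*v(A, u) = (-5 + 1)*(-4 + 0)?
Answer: -117655/399 ≈ -294.87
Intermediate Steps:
v(A, u) = 16/7 (v(A, u) = ((-5 + 1)*(-4 + 0))/7 = (-4*(-4))/7 = (⅐)*16 = 16/7)
I = 129 (I = 116 + 13 = 129)
z(k, S) = S + 16*k/7 (z(k, S) = 16*k/7 + S = S + 16*k/7)
-z(I, 1/(154 - 97)) = -(1/(154 - 97) + (16/7)*129) = -(1/57 + 2064/7) = -1*117655/399 = -117655/399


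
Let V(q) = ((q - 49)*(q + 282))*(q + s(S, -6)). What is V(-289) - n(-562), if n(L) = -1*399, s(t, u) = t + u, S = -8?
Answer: -716499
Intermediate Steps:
n(L) = -399
V(q) = (-49 + q)*(-14 + q)*(282 + q) (V(q) = ((q - 49)*(q + 282))*(q + (-8 - 6)) = ((-49 + q)*(282 + q))*(q - 14) = ((-49 + q)*(282 + q))*(-14 + q) = (-49 + q)*(-14 + q)*(282 + q))
V(-289) - n(-562) = (193452 + (-289)³ - 17080*(-289) + 219*(-289)²) - 1*(-399) = (193452 - 24137569 + 4936120 + 219*83521) + 399 = (193452 - 24137569 + 4936120 + 18291099) + 399 = -716898 + 399 = -716499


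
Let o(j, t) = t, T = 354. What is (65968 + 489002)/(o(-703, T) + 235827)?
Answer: 184990/78727 ≈ 2.3498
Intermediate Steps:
(65968 + 489002)/(o(-703, T) + 235827) = (65968 + 489002)/(354 + 235827) = 554970/236181 = 554970*(1/236181) = 184990/78727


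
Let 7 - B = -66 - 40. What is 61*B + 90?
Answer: 6983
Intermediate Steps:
B = 113 (B = 7 - (-66 - 40) = 7 - 1*(-106) = 7 + 106 = 113)
61*B + 90 = 61*113 + 90 = 6893 + 90 = 6983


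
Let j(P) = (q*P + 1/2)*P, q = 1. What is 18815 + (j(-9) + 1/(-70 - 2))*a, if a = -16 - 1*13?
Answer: 1194977/72 ≈ 16597.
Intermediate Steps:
a = -29 (a = -16 - 13 = -29)
j(P) = P*(1/2 + P) (j(P) = (1*P + 1/2)*P = (P + 1/2)*P = (1/2 + P)*P = P*(1/2 + P))
18815 + (j(-9) + 1/(-70 - 2))*a = 18815 + (-9*(1/2 - 9) + 1/(-70 - 2))*(-29) = 18815 + (-9*(-17/2) + 1/(-72))*(-29) = 18815 + (153/2 - 1/72)*(-29) = 18815 + (5507/72)*(-29) = 18815 - 159703/72 = 1194977/72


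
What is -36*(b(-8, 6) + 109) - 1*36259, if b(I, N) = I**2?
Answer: -42487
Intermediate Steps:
-36*(b(-8, 6) + 109) - 1*36259 = -36*((-8)**2 + 109) - 1*36259 = -36*(64 + 109) - 36259 = -36*173 - 36259 = -6228 - 36259 = -42487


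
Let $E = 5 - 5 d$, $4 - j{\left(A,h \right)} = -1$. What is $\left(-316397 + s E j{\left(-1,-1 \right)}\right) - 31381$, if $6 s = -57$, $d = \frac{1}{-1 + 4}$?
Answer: $- \frac{1043809}{3} \approx -3.4794 \cdot 10^{5}$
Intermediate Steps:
$j{\left(A,h \right)} = 5$ ($j{\left(A,h \right)} = 4 - -1 = 4 + 1 = 5$)
$d = \frac{1}{3} \approx 0.33333$
$s = - \frac{19}{2}$ ($s = \frac{1}{6} \left(-57\right) = - \frac{19}{2} \approx -9.5$)
$E = \frac{10}{3}$ ($E = 5 - \frac{5}{3} = \frac{10}{3} \approx 3.3333$)
$\left(-316397 + s E j{\left(-1,-1 \right)}\right) - 31381 = \left(-316397 + \left(- \frac{19}{2}\right) \frac{10}{3} \cdot 5\right) - 31381 = \left(-316397 - \frac{475}{3}\right) - 31381 = - \frac{949666}{3} - 31381 = - \frac{1043809}{3}$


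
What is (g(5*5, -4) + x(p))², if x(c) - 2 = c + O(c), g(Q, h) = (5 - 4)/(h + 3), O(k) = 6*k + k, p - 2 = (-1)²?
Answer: 625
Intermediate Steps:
p = 3 (p = 2 + (-1)² = 2 + 1 = 3)
O(k) = 7*k
g(Q, h) = 1/(3 + h)
x(c) = 2 + 8*c (x(c) = 2 + (c + 7*c) = 2 + 8*c)
(g(5*5, -4) + x(p))² = (1/(3 - 4) + (2 + 8*3))² = (1/(-1) + (2 + 24))² = (-1 + 26)² = 25² = 625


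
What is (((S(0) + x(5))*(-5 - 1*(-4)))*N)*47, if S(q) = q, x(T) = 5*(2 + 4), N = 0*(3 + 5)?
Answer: 0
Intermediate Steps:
N = 0 (N = 0*8 = 0)
x(T) = 30 (x(T) = 5*6 = 30)
(((S(0) + x(5))*(-5 - 1*(-4)))*N)*47 = (((0 + 30)*(-5 - 1*(-4)))*0)*47 = ((30*(-5 + 4))*0)*47 = ((30*(-1))*0)*47 = -30*0*47 = 0*47 = 0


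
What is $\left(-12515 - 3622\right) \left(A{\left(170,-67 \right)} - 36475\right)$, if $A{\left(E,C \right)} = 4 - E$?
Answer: $591275817$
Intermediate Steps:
$\left(-12515 - 3622\right) \left(A{\left(170,-67 \right)} - 36475\right) = \left(-12515 - 3622\right) \left(\left(4 - 170\right) - 36475\right) = - 16137 \left(\left(4 - 170\right) - 36475\right) = - 16137 \left(-166 - 36475\right) = \left(-16137\right) \left(-36641\right) = 591275817$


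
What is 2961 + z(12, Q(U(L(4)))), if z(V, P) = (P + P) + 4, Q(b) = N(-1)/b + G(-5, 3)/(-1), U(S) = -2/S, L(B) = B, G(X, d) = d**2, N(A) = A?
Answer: 2951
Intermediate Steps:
Q(b) = -9 - 1/b (Q(b) = -1/b + 3**2/(-1) = -1/b + 9*(-1) = -1/b - 9 = -9 - 1/b)
z(V, P) = 4 + 2*P (z(V, P) = 2*P + 4 = 4 + 2*P)
2961 + z(12, Q(U(L(4)))) = 2961 + (4 + 2*(-9 - 1/((-2/4)))) = 2961 + (4 + 2*(-9 - 1/((-2*1/4)))) = 2961 + (4 + 2*(-9 - 1/(-1/2))) = 2961 + (4 + 2*(-9 - 1*(-2))) = 2961 + (4 + 2*(-9 + 2)) = 2961 + (4 + 2*(-7)) = 2961 + (4 - 14) = 2961 - 10 = 2951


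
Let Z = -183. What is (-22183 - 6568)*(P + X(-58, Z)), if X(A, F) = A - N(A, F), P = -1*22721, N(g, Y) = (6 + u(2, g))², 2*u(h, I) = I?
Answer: 670128308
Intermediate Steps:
u(h, I) = I/2
N(g, Y) = (6 + g/2)²
P = -22721
X(A, F) = A - (12 + A)²/4
(-22183 - 6568)*(P + X(-58, Z)) = (-22183 - 6568)*(-22721 + (-58 - (12 - 58)²/4)) = -28751*(-22721 + (-58 - ¼*(-46)²)) = -28751*(-22721 + (-58 - ¼*2116)) = -28751*(-22721 + (-58 - 529)) = -28751*(-22721 - 587) = -28751*(-23308) = 670128308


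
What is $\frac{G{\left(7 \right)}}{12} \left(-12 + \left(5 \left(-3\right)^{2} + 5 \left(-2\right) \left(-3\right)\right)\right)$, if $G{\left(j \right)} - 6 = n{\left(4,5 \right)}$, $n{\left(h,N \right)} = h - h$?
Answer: $\frac{63}{2} \approx 31.5$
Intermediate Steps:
$n{\left(h,N \right)} = 0$
$G{\left(j \right)} = 6$ ($G{\left(j \right)} = 6 + 0 = 6$)
$\frac{G{\left(7 \right)}}{12} \left(-12 + \left(5 \left(-3\right)^{2} + 5 \left(-2\right) \left(-3\right)\right)\right) = \frac{6}{12} \left(-12 + \left(5 \left(-3\right)^{2} + 5 \left(-2\right) \left(-3\right)\right)\right) = 6 \cdot \frac{1}{12} \left(-12 + \left(5 \cdot 9 - -30\right)\right) = \frac{-12 + \left(45 + 30\right)}{2} = \frac{-12 + 75}{2} = \frac{1}{2} \cdot 63 = \frac{63}{2}$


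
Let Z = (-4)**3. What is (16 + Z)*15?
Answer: -720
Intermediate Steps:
Z = -64
(16 + Z)*15 = (16 - 64)*15 = -48*15 = -720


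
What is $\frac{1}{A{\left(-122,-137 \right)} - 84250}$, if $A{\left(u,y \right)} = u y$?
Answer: $- \frac{1}{67536} \approx -1.4807 \cdot 10^{-5}$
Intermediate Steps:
$\frac{1}{A{\left(-122,-137 \right)} - 84250} = \frac{1}{\left(-122\right) \left(-137\right) - 84250} = \frac{1}{16714 - 84250} = \frac{1}{-67536} = - \frac{1}{67536}$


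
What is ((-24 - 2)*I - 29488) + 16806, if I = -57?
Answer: -11200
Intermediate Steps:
((-24 - 2)*I - 29488) + 16806 = ((-24 - 2)*(-57) - 29488) + 16806 = (-26*(-57) - 29488) + 16806 = (1482 - 29488) + 16806 = -28006 + 16806 = -11200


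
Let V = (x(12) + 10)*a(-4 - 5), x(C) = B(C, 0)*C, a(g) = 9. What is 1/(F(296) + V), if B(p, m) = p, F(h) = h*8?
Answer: 1/3754 ≈ 0.00026638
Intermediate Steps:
F(h) = 8*h
x(C) = C² (x(C) = C*C = C²)
V = 1386 (V = (12² + 10)*9 = (144 + 10)*9 = 154*9 = 1386)
1/(F(296) + V) = 1/(8*296 + 1386) = 1/(2368 + 1386) = 1/3754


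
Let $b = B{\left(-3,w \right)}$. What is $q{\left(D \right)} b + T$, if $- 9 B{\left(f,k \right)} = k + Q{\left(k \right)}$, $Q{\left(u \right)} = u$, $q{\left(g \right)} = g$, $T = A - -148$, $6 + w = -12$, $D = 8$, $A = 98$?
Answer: $278$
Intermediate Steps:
$w = -18$ ($w = -6 - 12 = -18$)
$T = 246$ ($T = 98 - -148 = 98 + 148 = 246$)
$B{\left(f,k \right)} = - \frac{2 k}{9}$ ($B{\left(f,k \right)} = - \frac{k + k}{9} = - \frac{2 k}{9}$)
$b = 4$ ($b = \left(- \frac{2}{9}\right) \left(-18\right) = 4$)
$q{\left(D \right)} b + T = 8 \cdot 4 + 246 = 32 + 246 = 278$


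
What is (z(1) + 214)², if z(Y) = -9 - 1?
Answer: 41616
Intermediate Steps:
z(Y) = -10
(z(1) + 214)² = (-10 + 214)² = 204² = 41616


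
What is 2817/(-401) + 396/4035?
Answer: -3735933/539345 ≈ -6.9268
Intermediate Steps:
2817/(-401) + 396/4035 = 2817*(-1/401) + 396*(1/4035) = -2817/401 + 132/1345 = -3735933/539345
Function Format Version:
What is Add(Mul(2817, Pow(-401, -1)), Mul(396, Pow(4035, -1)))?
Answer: Rational(-3735933, 539345) ≈ -6.9268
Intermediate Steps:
Add(Mul(2817, Pow(-401, -1)), Mul(396, Pow(4035, -1))) = Add(Mul(2817, Rational(-1, 401)), Mul(396, Rational(1, 4035))) = Add(Rational(-2817, 401), Rational(132, 1345)) = Rational(-3735933, 539345)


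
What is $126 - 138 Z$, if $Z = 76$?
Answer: $-10362$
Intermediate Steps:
$126 - 138 Z = 126 - 10488 = -10362$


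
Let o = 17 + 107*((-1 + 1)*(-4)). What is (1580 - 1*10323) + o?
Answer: -8726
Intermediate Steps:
o = 17 (o = 17 + 107*(0*(-4)) = 17 + 107*0 = 17 + 0 = 17)
(1580 - 1*10323) + o = (1580 - 1*10323) + 17 = (1580 - 10323) + 17 = -8743 + 17 = -8726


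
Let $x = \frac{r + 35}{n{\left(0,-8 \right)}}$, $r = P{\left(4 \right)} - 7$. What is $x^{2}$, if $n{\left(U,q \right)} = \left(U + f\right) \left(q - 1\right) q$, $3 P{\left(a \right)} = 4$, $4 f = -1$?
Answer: $\frac{1936}{729} \approx 2.6557$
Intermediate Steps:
$f = - \frac{1}{4}$ ($f = \frac{1}{4} \left(-1\right) = - \frac{1}{4} \approx -0.25$)
$P{\left(a \right)} = \frac{4}{3}$ ($P{\left(a \right)} = \frac{1}{3} \cdot 4 = \frac{4}{3}$)
$n{\left(U,q \right)} = q \left(-1 + q\right) \left(- \frac{1}{4} + U\right)$ ($n{\left(U,q \right)} = \left(U - \frac{1}{4}\right) \left(q - 1\right) q = \left(- \frac{1}{4} + U\right) \left(-1 + q\right) q = \left(-1 + q\right) \left(- \frac{1}{4} + U\right) q = q \left(-1 + q\right) \left(- \frac{1}{4} + U\right)$)
$r = - \frac{17}{3}$ ($r = \frac{4}{3} - 7 = - \frac{17}{3} \approx -5.6667$)
$x = - \frac{44}{27}$ ($x = \frac{- \frac{17}{3} + 35}{\frac{1}{4} \left(-8\right) \left(1 - -8 - 0 + 4 \cdot 0 \left(-8\right)\right)} = \frac{88}{3 \cdot \frac{1}{4} \left(-8\right) \left(1 + 8 + 0 + 0\right)} = \frac{88}{3 \cdot \frac{1}{4} \left(-8\right) 9} = \frac{88}{3 \left(-18\right)} = \frac{88}{3} \left(- \frac{1}{18}\right) = - \frac{44}{27} \approx -1.6296$)
$x^{2} = \left(- \frac{44}{27}\right)^{2} = \frac{1936}{729}$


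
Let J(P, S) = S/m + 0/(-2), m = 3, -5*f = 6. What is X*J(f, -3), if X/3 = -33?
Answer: 99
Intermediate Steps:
X = -99 (X = 3*(-33) = -99)
f = -6/5 (f = -1/5*6 = -6/5 ≈ -1.2000)
J(P, S) = S/3 (J(P, S) = S/3 + 0/(-2) = S*(1/3) + 0*(-1/2) = S/3 + 0 = S/3)
X*J(f, -3) = -33*(-3) = -99*(-1) = 99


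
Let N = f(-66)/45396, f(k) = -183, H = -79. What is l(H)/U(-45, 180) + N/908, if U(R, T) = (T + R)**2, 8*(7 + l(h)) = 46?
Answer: -1219103/16693925040 ≈ -7.3027e-5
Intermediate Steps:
N = -61/15132 (N = -183/45396 = -183*1/45396 = -61/15132 ≈ -0.0040312)
l(h) = -5/4 (l(h) = -7 + (1/8)*46 = -7 + 23/4 = -5/4)
U(R, T) = (R + T)**2
l(H)/U(-45, 180) + N/908 = -5/(4*(-45 + 180)**2) - 61/15132/908 = -5/(4*(135**2)) - 61/15132*1/908 = -5/4/18225 - 61/13739856 = -5/4*1/18225 - 61/13739856 = -1/14580 - 61/13739856 = -1219103/16693925040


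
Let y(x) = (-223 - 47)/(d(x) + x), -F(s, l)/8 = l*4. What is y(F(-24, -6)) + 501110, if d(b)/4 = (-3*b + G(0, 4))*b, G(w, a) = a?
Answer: 36673234285/73184 ≈ 5.0111e+5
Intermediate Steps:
F(s, l) = -32*l (F(s, l) = -8*l*4 = -32*l)
d(b) = 4*b*(4 - 3*b) (d(b) = 4*((-3*b + 4)*b) = 4*((4 - 3*b)*b) = 4*(b*(4 - 3*b)) = 4*b*(4 - 3*b))
y(x) = -270/(x + 4*x*(4 - 3*x)) (y(x) = (-223 - 47)/(4*x*(4 - 3*x) + x) = -270/(x + 4*x*(4 - 3*x)))
y(F(-24, -6)) + 501110 = 270/(((-32*(-6)))*(-17 + 12*(-32*(-6)))) + 501110 = 270/(192*(-17 + 12*192)) + 501110 = 270*(1/192)/(-17 + 2304) + 501110 = 270*(1/192)/2287 + 501110 = 270*(1/192)*(1/2287) + 501110 = 45/73184 + 501110 = 36673234285/73184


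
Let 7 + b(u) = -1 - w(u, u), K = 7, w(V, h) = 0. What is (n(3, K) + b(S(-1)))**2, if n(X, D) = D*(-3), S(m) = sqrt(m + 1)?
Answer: 841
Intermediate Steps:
S(m) = sqrt(1 + m)
b(u) = -8 (b(u) = -7 + (-1 - 1*0) = -7 + (-1 + 0) = -7 - 1 = -8)
n(X, D) = -3*D
(n(3, K) + b(S(-1)))**2 = (-3*7 - 8)**2 = (-21 - 8)**2 = (-29)**2 = 841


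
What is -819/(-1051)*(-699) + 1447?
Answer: 948316/1051 ≈ 902.30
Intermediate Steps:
-819/(-1051)*(-699) + 1447 = -819*(-1/1051)*(-699) + 1447 = (819/1051)*(-699) + 1447 = -572481/1051 + 1447 = 948316/1051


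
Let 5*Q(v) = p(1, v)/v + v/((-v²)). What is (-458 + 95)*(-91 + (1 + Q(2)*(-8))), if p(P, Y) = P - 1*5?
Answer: 31218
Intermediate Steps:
p(P, Y) = -5 + P (p(P, Y) = P - 5 = -5 + P)
Q(v) = -1/v (Q(v) = ((-5 + 1)/v + v/((-v²)))/5 = (-4/v + v*(-1/v²))/5 = (-4/v - 1/v)/5 = (-5/v)/5 = -1/v)
(-458 + 95)*(-91 + (1 + Q(2)*(-8))) = (-458 + 95)*(-91 + (1 - 1/2*(-8))) = -363*(-91 + (1 - 1*½*(-8))) = -363*(-91 + (1 - ½*(-8))) = -363*(-91 + (1 + 4)) = -363*(-91 + 5) = -363*(-86) = 31218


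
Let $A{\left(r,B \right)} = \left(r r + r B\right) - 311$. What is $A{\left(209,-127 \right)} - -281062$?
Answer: $297889$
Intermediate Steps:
$A{\left(r,B \right)} = -311 + r^{2} + B r$ ($A{\left(r,B \right)} = \left(r^{2} + B r\right) - 311 = -311 + r^{2} + B r$)
$A{\left(209,-127 \right)} - -281062 = \left(-311 + 209^{2} - 26543\right) - -281062 = \left(-311 + 43681 - 26543\right) + 281062 = 16827 + 281062 = 297889$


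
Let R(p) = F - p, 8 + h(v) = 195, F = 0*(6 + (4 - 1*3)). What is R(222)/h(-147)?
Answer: -222/187 ≈ -1.1872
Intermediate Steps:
F = 0 (F = 0*(6 + (4 - 3)) = 0*(6 + 1) = 0*7 = 0)
h(v) = 187 (h(v) = -8 + 195 = 187)
R(p) = -p (R(p) = 0 - p = -p)
R(222)/h(-147) = -1*222/187 = -222*1/187 = -222/187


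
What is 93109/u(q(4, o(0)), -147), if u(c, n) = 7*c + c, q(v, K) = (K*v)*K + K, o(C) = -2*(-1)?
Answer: 93109/144 ≈ 646.59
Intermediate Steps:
o(C) = 2
q(v, K) = K + v*K² (q(v, K) = v*K² + K = K + v*K²)
u(c, n) = 8*c
93109/u(q(4, o(0)), -147) = 93109/((8*(2*(1 + 2*4)))) = 93109/((8*(2*(1 + 8)))) = 93109/((8*(2*9))) = 93109/((8*18)) = 93109/144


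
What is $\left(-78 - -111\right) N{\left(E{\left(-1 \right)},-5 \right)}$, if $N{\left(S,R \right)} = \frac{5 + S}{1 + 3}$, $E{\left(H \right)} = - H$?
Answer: $\frac{99}{2} \approx 49.5$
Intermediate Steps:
$N{\left(S,R \right)} = \frac{5}{4} + \frac{S}{4}$ ($N{\left(S,R \right)} = \frac{5 + S}{4} = \left(5 + S\right) \frac{1}{4} = \frac{5}{4} + \frac{S}{4}$)
$\left(-78 - -111\right) N{\left(E{\left(-1 \right)},-5 \right)} = \left(-78 - -111\right) \left(\frac{5}{4} + \frac{\left(-1\right) \left(-1\right)}{4}\right) = \left(-78 + 111\right) \left(\frac{5}{4} + \frac{1}{4} \cdot 1\right) = 33 \left(\frac{5}{4} + \frac{1}{4}\right) = 33 \cdot \frac{3}{2} = \frac{99}{2}$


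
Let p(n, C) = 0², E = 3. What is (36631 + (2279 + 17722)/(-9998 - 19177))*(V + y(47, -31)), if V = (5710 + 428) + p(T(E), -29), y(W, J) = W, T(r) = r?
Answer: 440656272496/1945 ≈ 2.2656e+8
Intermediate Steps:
p(n, C) = 0
V = 6138 (V = (5710 + 428) + 0 = 6138 + 0 = 6138)
(36631 + (2279 + 17722)/(-9998 - 19177))*(V + y(47, -31)) = (36631 + (2279 + 17722)/(-9998 - 19177))*(6138 + 47) = (36631 + 20001/(-29175))*6185 = (36631 + 20001*(-1/29175))*6185 = (36631 - 6667/9725)*6185 = (356229808/9725)*6185 = 440656272496/1945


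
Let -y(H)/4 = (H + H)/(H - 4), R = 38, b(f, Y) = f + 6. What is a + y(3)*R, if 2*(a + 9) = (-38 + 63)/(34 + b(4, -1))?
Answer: 79489/88 ≈ 903.28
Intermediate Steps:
b(f, Y) = 6 + f
y(H) = -8*H/(-4 + H) (y(H) = -4*(H + H)/(H - 4) = -4*2*H/(-4 + H) = -8*H/(-4 + H))
a = -767/88 (a = -9 + ((-38 + 63)/(34 + (6 + 4)))/2 = -9 + (25/(34 + 10))/2 = -9 + (25/44)/2 = -9 + (25*(1/44))/2 = -9 + (½)*(25/44) = -9 + 25/88 = -767/88 ≈ -8.7159)
a + y(3)*R = -767/88 - 8*3/(-4 + 3)*38 = -767/88 - 8*3/(-1)*38 = -767/88 - 8*3*(-1)*38 = -767/88 + 24*38 = -767/88 + 912 = 79489/88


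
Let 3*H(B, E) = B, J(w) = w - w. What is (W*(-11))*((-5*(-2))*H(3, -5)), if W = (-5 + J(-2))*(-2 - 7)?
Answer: -4950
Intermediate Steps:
J(w) = 0
H(B, E) = B/3
W = 45 (W = (-5 + 0)*(-2 - 7) = -5*(-9) = 45)
(W*(-11))*((-5*(-2))*H(3, -5)) = (45*(-11))*((-5*(-2))*((1/3)*3)) = -4950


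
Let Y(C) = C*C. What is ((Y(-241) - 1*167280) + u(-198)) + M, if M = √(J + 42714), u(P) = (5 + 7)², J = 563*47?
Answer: -109055 + 5*√2767 ≈ -1.0879e+5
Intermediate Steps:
Y(C) = C²
J = 26461
u(P) = 144 (u(P) = 12² = 144)
M = 5*√2767 (M = √(26461 + 42714) = √69175 = 5*√2767 ≈ 263.01)
((Y(-241) - 1*167280) + u(-198)) + M = (((-241)² - 1*167280) + 144) + 5*√2767 = ((58081 - 167280) + 144) + 5*√2767 = (-109199 + 144) + 5*√2767 = -109055 + 5*√2767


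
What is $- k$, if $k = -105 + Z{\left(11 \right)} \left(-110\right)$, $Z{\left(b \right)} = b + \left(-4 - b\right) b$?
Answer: $-16835$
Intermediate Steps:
$Z{\left(b \right)} = b + b \left(-4 - b\right)$
$k = 16835$ ($k = -105 + \left(-1\right) 11 \left(3 + 11\right) \left(-110\right) = -105 + \left(-1\right) 11 \cdot 14 \left(-110\right) = -105 - -16940 = -105 + 16940 = 16835$)
$- k = \left(-1\right) 16835 = -16835$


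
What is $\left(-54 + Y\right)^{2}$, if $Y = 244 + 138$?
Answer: $107584$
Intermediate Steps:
$Y = 382$
$\left(-54 + Y\right)^{2} = \left(-54 + 382\right)^{2} = 328^{2} = 107584$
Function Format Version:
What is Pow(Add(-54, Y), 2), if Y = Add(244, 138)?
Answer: 107584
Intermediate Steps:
Y = 382
Pow(Add(-54, Y), 2) = Pow(Add(-54, 382), 2) = Pow(328, 2) = 107584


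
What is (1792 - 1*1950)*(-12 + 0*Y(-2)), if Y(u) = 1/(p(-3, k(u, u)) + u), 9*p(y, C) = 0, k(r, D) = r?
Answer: 1896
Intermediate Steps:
p(y, C) = 0 (p(y, C) = (⅑)*0 = 0)
Y(u) = 1/u (Y(u) = 1/(0 + u) = 1/u)
(1792 - 1*1950)*(-12 + 0*Y(-2)) = (1792 - 1*1950)*(-12 + 0/(-2)) = (1792 - 1950)*(-12 + 0*(-½)) = -158*(-12 + 0) = -158*(-12) = 1896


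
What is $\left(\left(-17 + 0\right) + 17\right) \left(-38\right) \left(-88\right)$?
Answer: $0$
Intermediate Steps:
$\left(\left(-17 + 0\right) + 17\right) \left(-38\right) \left(-88\right) = \left(-17 + 17\right) \left(-38\right) \left(-88\right) = 0 \left(-38\right) \left(-88\right) = 0 \left(-88\right) = 0$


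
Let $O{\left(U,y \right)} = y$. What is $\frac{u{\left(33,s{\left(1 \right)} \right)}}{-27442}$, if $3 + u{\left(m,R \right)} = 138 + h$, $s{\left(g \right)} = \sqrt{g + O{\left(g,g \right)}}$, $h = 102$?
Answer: $- \frac{237}{27442} \approx -0.0086364$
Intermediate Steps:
$s{\left(g \right)} = \sqrt{2} \sqrt{g}$ ($s{\left(g \right)} = \sqrt{g + g} = \sqrt{2 g} = \sqrt{2} \sqrt{g}$)
$u{\left(m,R \right)} = 237$ ($u{\left(m,R \right)} = -3 + \left(138 + 102\right) = -3 + 240 = 237$)
$\frac{u{\left(33,s{\left(1 \right)} \right)}}{-27442} = \frac{237}{-27442} = 237 \left(- \frac{1}{27442}\right) = - \frac{237}{27442}$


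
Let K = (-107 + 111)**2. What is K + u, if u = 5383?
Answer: 5399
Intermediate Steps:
K = 16 (K = 4**2 = 16)
K + u = 16 + 5383 = 5399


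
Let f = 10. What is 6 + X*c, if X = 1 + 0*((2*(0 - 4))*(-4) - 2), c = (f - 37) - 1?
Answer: -22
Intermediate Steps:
c = -28 (c = (10 - 37) - 1 = -27 - 1 = -28)
X = 1 (X = 1 + 0*((2*(-4))*(-4) - 2) = 1 + 0*(-8*(-4) - 2) = 1 + 0*(32 - 2) = 1 + 0*30 = 1 + 0 = 1)
6 + X*c = 6 + 1*(-28) = 6 - 28 = -22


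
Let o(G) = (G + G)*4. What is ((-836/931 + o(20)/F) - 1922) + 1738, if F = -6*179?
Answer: -4869140/26313 ≈ -185.05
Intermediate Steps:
o(G) = 8*G (o(G) = (2*G)*4 = 8*G)
F = -1074
((-836/931 + o(20)/F) - 1922) + 1738 = ((-836/931 + (8*20)/(-1074)) - 1922) + 1738 = ((-836*1/931 + 160*(-1/1074)) - 1922) + 1738 = ((-44/49 - 80/537) - 1922) + 1738 = (-27548/26313 - 1922) + 1738 = -50601134/26313 + 1738 = -4869140/26313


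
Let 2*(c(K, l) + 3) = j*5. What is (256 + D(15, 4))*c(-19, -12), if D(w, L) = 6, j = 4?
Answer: 1834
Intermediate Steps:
c(K, l) = 7 (c(K, l) = -3 + (4*5)/2 = -3 + (½)*20 = -3 + 10 = 7)
(256 + D(15, 4))*c(-19, -12) = (256 + 6)*7 = 262*7 = 1834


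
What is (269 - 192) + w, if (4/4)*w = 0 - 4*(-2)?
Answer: 85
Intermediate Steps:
w = 8 (w = 0 - 4*(-2) = 0 + 8 = 8)
(269 - 192) + w = (269 - 192) + 8 = 77 + 8 = 85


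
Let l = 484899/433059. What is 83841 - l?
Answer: 12102538240/144353 ≈ 83840.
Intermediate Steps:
l = 161633/144353 (l = 484899*(1/433059) = 161633/144353 ≈ 1.1197)
83841 - l = 83841 - 1*161633/144353 = 83841 - 161633/144353 = 12102538240/144353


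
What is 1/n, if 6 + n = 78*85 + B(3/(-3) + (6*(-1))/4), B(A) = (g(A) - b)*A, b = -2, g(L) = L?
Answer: 4/26501 ≈ 0.00015094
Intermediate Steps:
B(A) = A*(2 + A) (B(A) = (A - 1*(-2))*A = (A + 2)*A = (2 + A)*A = A*(2 + A))
n = 26501/4 (n = -6 + (78*85 + (3/(-3) + (6*(-1))/4)*(2 + (3/(-3) + (6*(-1))/4))) = -6 + (6630 + (3*(-⅓) - 6*¼)*(2 + (3*(-⅓) - 6*¼))) = -6 + (6630 + (-1 - 3/2)*(2 + (-1 - 3/2))) = -6 + (6630 - 5*(2 - 5/2)/2) = -6 + (6630 - 5/2*(-½)) = -6 + (6630 + 5/4) = -6 + 26525/4 = 26501/4 ≈ 6625.3)
1/n = 1/(26501/4) = 4/26501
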